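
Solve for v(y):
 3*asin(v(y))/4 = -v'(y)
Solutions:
 Integral(1/asin(_y), (_y, v(y))) = C1 - 3*y/4


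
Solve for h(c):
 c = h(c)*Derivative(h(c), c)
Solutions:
 h(c) = -sqrt(C1 + c^2)
 h(c) = sqrt(C1 + c^2)


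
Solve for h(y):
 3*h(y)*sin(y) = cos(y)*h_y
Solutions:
 h(y) = C1/cos(y)^3


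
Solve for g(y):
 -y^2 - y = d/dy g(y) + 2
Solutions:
 g(y) = C1 - y^3/3 - y^2/2 - 2*y


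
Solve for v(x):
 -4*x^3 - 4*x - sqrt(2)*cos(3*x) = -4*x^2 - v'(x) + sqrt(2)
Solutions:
 v(x) = C1 + x^4 - 4*x^3/3 + 2*x^2 + sqrt(2)*x + sqrt(2)*sin(3*x)/3


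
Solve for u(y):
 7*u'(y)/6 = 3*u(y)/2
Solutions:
 u(y) = C1*exp(9*y/7)


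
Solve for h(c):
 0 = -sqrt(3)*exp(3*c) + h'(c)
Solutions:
 h(c) = C1 + sqrt(3)*exp(3*c)/3


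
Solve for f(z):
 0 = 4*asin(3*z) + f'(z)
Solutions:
 f(z) = C1 - 4*z*asin(3*z) - 4*sqrt(1 - 9*z^2)/3


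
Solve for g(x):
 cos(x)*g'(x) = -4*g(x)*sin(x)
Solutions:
 g(x) = C1*cos(x)^4


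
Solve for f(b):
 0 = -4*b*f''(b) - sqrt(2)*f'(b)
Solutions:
 f(b) = C1 + C2*b^(1 - sqrt(2)/4)


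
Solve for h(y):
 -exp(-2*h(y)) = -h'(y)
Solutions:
 h(y) = log(-sqrt(C1 + 2*y))
 h(y) = log(C1 + 2*y)/2


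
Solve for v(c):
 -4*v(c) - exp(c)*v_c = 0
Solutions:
 v(c) = C1*exp(4*exp(-c))


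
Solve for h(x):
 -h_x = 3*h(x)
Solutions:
 h(x) = C1*exp(-3*x)


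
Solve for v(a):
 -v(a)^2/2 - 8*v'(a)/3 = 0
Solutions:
 v(a) = 16/(C1 + 3*a)


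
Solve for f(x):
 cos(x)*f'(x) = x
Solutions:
 f(x) = C1 + Integral(x/cos(x), x)


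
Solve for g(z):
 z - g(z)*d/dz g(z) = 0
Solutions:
 g(z) = -sqrt(C1 + z^2)
 g(z) = sqrt(C1 + z^2)


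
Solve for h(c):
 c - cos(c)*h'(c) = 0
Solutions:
 h(c) = C1 + Integral(c/cos(c), c)


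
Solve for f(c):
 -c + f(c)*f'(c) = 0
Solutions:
 f(c) = -sqrt(C1 + c^2)
 f(c) = sqrt(C1 + c^2)


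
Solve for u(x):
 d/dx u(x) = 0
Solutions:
 u(x) = C1


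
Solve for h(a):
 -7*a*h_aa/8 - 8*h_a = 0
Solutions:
 h(a) = C1 + C2/a^(57/7)


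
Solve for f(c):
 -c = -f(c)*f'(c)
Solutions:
 f(c) = -sqrt(C1 + c^2)
 f(c) = sqrt(C1 + c^2)


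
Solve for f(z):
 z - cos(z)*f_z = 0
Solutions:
 f(z) = C1 + Integral(z/cos(z), z)


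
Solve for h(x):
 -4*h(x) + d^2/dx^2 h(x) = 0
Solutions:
 h(x) = C1*exp(-2*x) + C2*exp(2*x)


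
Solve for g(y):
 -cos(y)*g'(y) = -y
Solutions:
 g(y) = C1 + Integral(y/cos(y), y)


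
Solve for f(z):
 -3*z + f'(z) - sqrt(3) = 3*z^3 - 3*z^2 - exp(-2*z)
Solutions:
 f(z) = C1 + 3*z^4/4 - z^3 + 3*z^2/2 + sqrt(3)*z + exp(-2*z)/2


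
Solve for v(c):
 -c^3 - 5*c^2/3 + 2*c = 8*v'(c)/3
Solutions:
 v(c) = C1 - 3*c^4/32 - 5*c^3/24 + 3*c^2/8


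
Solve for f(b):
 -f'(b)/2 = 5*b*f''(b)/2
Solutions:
 f(b) = C1 + C2*b^(4/5)


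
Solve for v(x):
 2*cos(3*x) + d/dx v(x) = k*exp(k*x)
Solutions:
 v(x) = C1 + exp(k*x) - 2*sin(3*x)/3


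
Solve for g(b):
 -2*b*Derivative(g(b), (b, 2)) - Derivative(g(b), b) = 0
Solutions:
 g(b) = C1 + C2*sqrt(b)


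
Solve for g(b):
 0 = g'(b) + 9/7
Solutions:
 g(b) = C1 - 9*b/7


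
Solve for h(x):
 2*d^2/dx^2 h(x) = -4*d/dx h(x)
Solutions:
 h(x) = C1 + C2*exp(-2*x)


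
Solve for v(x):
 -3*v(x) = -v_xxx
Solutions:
 v(x) = C3*exp(3^(1/3)*x) + (C1*sin(3^(5/6)*x/2) + C2*cos(3^(5/6)*x/2))*exp(-3^(1/3)*x/2)


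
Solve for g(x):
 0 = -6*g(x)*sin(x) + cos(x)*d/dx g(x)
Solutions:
 g(x) = C1/cos(x)^6


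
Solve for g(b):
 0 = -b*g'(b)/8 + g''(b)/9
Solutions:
 g(b) = C1 + C2*erfi(3*b/4)


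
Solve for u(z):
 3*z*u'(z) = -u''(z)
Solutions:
 u(z) = C1 + C2*erf(sqrt(6)*z/2)


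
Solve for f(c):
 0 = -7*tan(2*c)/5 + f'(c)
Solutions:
 f(c) = C1 - 7*log(cos(2*c))/10


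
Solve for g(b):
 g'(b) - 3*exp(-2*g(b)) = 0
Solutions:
 g(b) = log(-sqrt(C1 + 6*b))
 g(b) = log(C1 + 6*b)/2


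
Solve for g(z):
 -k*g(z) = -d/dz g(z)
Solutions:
 g(z) = C1*exp(k*z)


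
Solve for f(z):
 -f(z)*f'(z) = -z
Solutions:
 f(z) = -sqrt(C1 + z^2)
 f(z) = sqrt(C1 + z^2)


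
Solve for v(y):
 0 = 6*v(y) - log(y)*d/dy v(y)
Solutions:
 v(y) = C1*exp(6*li(y))


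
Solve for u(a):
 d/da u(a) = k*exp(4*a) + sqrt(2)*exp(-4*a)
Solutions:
 u(a) = C1 + k*exp(4*a)/4 - sqrt(2)*exp(-4*a)/4


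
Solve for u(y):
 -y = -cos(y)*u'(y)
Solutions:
 u(y) = C1 + Integral(y/cos(y), y)


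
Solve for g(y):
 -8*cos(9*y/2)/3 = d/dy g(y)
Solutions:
 g(y) = C1 - 16*sin(9*y/2)/27


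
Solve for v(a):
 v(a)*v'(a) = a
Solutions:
 v(a) = -sqrt(C1 + a^2)
 v(a) = sqrt(C1 + a^2)


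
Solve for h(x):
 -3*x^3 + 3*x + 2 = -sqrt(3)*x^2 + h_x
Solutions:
 h(x) = C1 - 3*x^4/4 + sqrt(3)*x^3/3 + 3*x^2/2 + 2*x


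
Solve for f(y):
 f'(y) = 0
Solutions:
 f(y) = C1


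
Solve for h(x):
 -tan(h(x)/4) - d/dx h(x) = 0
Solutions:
 h(x) = -4*asin(C1*exp(-x/4)) + 4*pi
 h(x) = 4*asin(C1*exp(-x/4))


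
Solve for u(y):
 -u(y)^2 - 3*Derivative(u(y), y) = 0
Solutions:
 u(y) = 3/(C1 + y)


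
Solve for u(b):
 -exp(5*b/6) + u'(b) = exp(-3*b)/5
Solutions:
 u(b) = C1 + 6*exp(5*b/6)/5 - exp(-3*b)/15


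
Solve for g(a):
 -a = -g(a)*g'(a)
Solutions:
 g(a) = -sqrt(C1 + a^2)
 g(a) = sqrt(C1 + a^2)


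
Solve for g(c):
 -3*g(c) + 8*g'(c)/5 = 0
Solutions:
 g(c) = C1*exp(15*c/8)


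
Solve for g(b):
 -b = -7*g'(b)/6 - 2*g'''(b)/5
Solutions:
 g(b) = C1 + C2*sin(sqrt(105)*b/6) + C3*cos(sqrt(105)*b/6) + 3*b^2/7


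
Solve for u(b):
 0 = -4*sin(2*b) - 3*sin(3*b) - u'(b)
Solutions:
 u(b) = C1 + 2*cos(2*b) + cos(3*b)


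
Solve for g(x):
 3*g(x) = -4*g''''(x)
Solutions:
 g(x) = (C1*sin(3^(1/4)*x/2) + C2*cos(3^(1/4)*x/2))*exp(-3^(1/4)*x/2) + (C3*sin(3^(1/4)*x/2) + C4*cos(3^(1/4)*x/2))*exp(3^(1/4)*x/2)


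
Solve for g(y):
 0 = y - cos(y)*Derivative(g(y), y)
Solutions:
 g(y) = C1 + Integral(y/cos(y), y)


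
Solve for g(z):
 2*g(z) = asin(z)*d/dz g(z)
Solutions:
 g(z) = C1*exp(2*Integral(1/asin(z), z))


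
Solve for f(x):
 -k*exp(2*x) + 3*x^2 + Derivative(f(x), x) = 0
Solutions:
 f(x) = C1 + k*exp(2*x)/2 - x^3


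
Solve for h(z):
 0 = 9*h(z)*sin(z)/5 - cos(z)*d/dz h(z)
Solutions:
 h(z) = C1/cos(z)^(9/5)


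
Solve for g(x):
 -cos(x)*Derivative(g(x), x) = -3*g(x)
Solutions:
 g(x) = C1*(sin(x) + 1)^(3/2)/(sin(x) - 1)^(3/2)


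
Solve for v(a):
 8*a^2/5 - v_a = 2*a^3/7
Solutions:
 v(a) = C1 - a^4/14 + 8*a^3/15


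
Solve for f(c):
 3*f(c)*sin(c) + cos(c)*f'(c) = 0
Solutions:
 f(c) = C1*cos(c)^3


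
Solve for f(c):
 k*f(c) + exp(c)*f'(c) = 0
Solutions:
 f(c) = C1*exp(k*exp(-c))


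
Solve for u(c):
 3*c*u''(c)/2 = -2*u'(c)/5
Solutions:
 u(c) = C1 + C2*c^(11/15)


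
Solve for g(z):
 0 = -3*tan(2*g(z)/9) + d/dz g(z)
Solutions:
 g(z) = -9*asin(C1*exp(2*z/3))/2 + 9*pi/2
 g(z) = 9*asin(C1*exp(2*z/3))/2


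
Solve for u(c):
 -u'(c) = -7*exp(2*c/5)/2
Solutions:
 u(c) = C1 + 35*exp(2*c/5)/4


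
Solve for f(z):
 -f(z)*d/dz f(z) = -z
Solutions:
 f(z) = -sqrt(C1 + z^2)
 f(z) = sqrt(C1 + z^2)


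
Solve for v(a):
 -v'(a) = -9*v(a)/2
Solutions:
 v(a) = C1*exp(9*a/2)


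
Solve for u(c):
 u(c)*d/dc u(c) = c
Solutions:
 u(c) = -sqrt(C1 + c^2)
 u(c) = sqrt(C1 + c^2)


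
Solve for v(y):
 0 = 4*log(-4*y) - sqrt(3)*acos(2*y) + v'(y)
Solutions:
 v(y) = C1 - 4*y*log(-y) - 8*y*log(2) + 4*y + sqrt(3)*(y*acos(2*y) - sqrt(1 - 4*y^2)/2)


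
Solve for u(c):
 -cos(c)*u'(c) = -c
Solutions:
 u(c) = C1 + Integral(c/cos(c), c)


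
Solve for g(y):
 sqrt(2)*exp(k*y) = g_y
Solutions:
 g(y) = C1 + sqrt(2)*exp(k*y)/k


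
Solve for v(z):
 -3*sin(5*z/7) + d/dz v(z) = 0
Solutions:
 v(z) = C1 - 21*cos(5*z/7)/5


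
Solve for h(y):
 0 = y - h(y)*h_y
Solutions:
 h(y) = -sqrt(C1 + y^2)
 h(y) = sqrt(C1 + y^2)


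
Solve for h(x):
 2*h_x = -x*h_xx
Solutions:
 h(x) = C1 + C2/x


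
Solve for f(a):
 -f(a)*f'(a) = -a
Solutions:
 f(a) = -sqrt(C1 + a^2)
 f(a) = sqrt(C1 + a^2)


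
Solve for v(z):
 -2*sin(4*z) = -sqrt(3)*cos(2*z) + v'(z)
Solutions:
 v(z) = C1 + sqrt(3)*sin(2*z)/2 + cos(4*z)/2


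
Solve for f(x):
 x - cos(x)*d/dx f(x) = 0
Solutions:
 f(x) = C1 + Integral(x/cos(x), x)


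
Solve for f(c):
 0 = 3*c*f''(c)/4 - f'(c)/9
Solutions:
 f(c) = C1 + C2*c^(31/27)


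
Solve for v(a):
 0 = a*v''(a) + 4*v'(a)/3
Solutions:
 v(a) = C1 + C2/a^(1/3)


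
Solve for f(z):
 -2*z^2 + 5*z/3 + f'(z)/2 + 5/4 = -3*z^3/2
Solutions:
 f(z) = C1 - 3*z^4/4 + 4*z^3/3 - 5*z^2/3 - 5*z/2


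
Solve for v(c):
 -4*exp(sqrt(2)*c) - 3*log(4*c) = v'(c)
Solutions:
 v(c) = C1 - 3*c*log(c) + 3*c*(1 - 2*log(2)) - 2*sqrt(2)*exp(sqrt(2)*c)


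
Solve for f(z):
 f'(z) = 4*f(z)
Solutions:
 f(z) = C1*exp(4*z)


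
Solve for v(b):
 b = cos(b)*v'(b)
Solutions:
 v(b) = C1 + Integral(b/cos(b), b)


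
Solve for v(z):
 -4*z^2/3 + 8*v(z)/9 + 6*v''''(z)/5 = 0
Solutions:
 v(z) = 3*z^2/2 + (C1*sin(15^(1/4)*z/3) + C2*cos(15^(1/4)*z/3))*exp(-15^(1/4)*z/3) + (C3*sin(15^(1/4)*z/3) + C4*cos(15^(1/4)*z/3))*exp(15^(1/4)*z/3)


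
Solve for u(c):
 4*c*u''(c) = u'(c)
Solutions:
 u(c) = C1 + C2*c^(5/4)


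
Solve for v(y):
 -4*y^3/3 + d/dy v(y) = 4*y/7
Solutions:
 v(y) = C1 + y^4/3 + 2*y^2/7


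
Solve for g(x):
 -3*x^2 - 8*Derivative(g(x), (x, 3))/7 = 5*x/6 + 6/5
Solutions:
 g(x) = C1 + C2*x + C3*x^2 - 7*x^5/160 - 35*x^4/1152 - 7*x^3/40


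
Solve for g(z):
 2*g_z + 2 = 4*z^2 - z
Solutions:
 g(z) = C1 + 2*z^3/3 - z^2/4 - z


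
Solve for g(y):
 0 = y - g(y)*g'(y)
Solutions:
 g(y) = -sqrt(C1 + y^2)
 g(y) = sqrt(C1 + y^2)


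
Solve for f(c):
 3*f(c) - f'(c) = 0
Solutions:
 f(c) = C1*exp(3*c)


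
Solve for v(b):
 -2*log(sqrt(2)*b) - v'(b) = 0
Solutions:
 v(b) = C1 - 2*b*log(b) - b*log(2) + 2*b


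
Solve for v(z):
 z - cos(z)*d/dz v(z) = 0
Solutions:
 v(z) = C1 + Integral(z/cos(z), z)


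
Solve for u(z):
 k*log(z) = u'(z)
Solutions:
 u(z) = C1 + k*z*log(z) - k*z


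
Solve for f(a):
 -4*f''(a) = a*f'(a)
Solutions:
 f(a) = C1 + C2*erf(sqrt(2)*a/4)


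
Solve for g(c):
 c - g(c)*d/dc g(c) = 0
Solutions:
 g(c) = -sqrt(C1 + c^2)
 g(c) = sqrt(C1 + c^2)


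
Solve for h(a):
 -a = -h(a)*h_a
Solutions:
 h(a) = -sqrt(C1 + a^2)
 h(a) = sqrt(C1 + a^2)


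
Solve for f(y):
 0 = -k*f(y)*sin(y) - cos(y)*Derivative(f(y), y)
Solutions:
 f(y) = C1*exp(k*log(cos(y)))


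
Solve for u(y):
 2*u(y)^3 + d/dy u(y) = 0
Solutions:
 u(y) = -sqrt(2)*sqrt(-1/(C1 - 2*y))/2
 u(y) = sqrt(2)*sqrt(-1/(C1 - 2*y))/2


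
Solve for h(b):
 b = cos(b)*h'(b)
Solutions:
 h(b) = C1 + Integral(b/cos(b), b)


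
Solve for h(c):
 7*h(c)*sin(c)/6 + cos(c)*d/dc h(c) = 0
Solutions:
 h(c) = C1*cos(c)^(7/6)


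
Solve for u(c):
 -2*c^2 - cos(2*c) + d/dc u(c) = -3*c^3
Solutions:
 u(c) = C1 - 3*c^4/4 + 2*c^3/3 + sin(2*c)/2


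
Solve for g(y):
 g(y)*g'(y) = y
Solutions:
 g(y) = -sqrt(C1 + y^2)
 g(y) = sqrt(C1 + y^2)


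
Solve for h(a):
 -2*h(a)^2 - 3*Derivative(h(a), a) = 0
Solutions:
 h(a) = 3/(C1 + 2*a)


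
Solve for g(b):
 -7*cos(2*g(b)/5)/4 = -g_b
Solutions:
 -7*b/4 - 5*log(sin(2*g(b)/5) - 1)/4 + 5*log(sin(2*g(b)/5) + 1)/4 = C1


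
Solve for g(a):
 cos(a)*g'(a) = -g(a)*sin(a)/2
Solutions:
 g(a) = C1*sqrt(cos(a))


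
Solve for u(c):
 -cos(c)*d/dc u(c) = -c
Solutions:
 u(c) = C1 + Integral(c/cos(c), c)


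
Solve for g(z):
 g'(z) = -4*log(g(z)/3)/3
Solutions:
 -3*Integral(1/(-log(_y) + log(3)), (_y, g(z)))/4 = C1 - z


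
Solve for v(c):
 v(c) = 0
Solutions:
 v(c) = 0


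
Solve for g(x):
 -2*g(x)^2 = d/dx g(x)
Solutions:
 g(x) = 1/(C1 + 2*x)


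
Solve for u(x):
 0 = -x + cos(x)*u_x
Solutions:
 u(x) = C1 + Integral(x/cos(x), x)


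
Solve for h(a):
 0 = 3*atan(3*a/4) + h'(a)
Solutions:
 h(a) = C1 - 3*a*atan(3*a/4) + 2*log(9*a^2 + 16)


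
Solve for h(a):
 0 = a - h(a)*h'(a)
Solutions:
 h(a) = -sqrt(C1 + a^2)
 h(a) = sqrt(C1 + a^2)


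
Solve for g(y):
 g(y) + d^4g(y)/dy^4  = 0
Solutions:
 g(y) = (C1*sin(sqrt(2)*y/2) + C2*cos(sqrt(2)*y/2))*exp(-sqrt(2)*y/2) + (C3*sin(sqrt(2)*y/2) + C4*cos(sqrt(2)*y/2))*exp(sqrt(2)*y/2)


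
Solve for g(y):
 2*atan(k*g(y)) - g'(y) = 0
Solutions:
 Integral(1/atan(_y*k), (_y, g(y))) = C1 + 2*y


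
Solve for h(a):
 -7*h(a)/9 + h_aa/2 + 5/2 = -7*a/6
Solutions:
 h(a) = C1*exp(-sqrt(14)*a/3) + C2*exp(sqrt(14)*a/3) + 3*a/2 + 45/14


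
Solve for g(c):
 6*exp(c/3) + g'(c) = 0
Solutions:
 g(c) = C1 - 18*exp(c/3)


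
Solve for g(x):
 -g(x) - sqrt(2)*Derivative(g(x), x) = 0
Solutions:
 g(x) = C1*exp(-sqrt(2)*x/2)


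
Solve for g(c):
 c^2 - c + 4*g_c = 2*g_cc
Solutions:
 g(c) = C1 + C2*exp(2*c) - c^3/12


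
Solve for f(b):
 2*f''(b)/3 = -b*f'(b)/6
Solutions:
 f(b) = C1 + C2*erf(sqrt(2)*b/4)


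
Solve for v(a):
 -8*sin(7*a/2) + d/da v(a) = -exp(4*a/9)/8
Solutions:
 v(a) = C1 - 9*exp(4*a/9)/32 - 16*cos(7*a/2)/7


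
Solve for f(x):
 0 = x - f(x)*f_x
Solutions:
 f(x) = -sqrt(C1 + x^2)
 f(x) = sqrt(C1 + x^2)


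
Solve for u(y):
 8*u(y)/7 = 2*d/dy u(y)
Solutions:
 u(y) = C1*exp(4*y/7)


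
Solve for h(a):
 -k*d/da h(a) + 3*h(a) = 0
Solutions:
 h(a) = C1*exp(3*a/k)


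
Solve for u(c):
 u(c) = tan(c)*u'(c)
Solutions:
 u(c) = C1*sin(c)


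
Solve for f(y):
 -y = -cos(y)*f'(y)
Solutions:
 f(y) = C1 + Integral(y/cos(y), y)


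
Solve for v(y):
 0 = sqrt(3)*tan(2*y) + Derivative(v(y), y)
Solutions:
 v(y) = C1 + sqrt(3)*log(cos(2*y))/2


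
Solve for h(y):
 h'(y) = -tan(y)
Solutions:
 h(y) = C1 + log(cos(y))


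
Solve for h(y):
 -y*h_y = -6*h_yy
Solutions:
 h(y) = C1 + C2*erfi(sqrt(3)*y/6)


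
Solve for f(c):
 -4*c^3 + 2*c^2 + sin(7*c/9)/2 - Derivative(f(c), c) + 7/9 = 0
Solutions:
 f(c) = C1 - c^4 + 2*c^3/3 + 7*c/9 - 9*cos(7*c/9)/14


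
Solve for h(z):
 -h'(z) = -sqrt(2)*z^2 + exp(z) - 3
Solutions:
 h(z) = C1 + sqrt(2)*z^3/3 + 3*z - exp(z)


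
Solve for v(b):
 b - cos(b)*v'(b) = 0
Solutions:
 v(b) = C1 + Integral(b/cos(b), b)


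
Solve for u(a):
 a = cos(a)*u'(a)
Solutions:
 u(a) = C1 + Integral(a/cos(a), a)


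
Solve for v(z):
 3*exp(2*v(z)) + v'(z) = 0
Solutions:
 v(z) = log(-sqrt(-1/(C1 - 3*z))) - log(2)/2
 v(z) = log(-1/(C1 - 3*z))/2 - log(2)/2


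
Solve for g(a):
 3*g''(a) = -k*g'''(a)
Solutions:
 g(a) = C1 + C2*a + C3*exp(-3*a/k)


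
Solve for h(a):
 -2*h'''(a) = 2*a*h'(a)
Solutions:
 h(a) = C1 + Integral(C2*airyai(-a) + C3*airybi(-a), a)


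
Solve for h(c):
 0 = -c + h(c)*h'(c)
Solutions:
 h(c) = -sqrt(C1 + c^2)
 h(c) = sqrt(C1 + c^2)


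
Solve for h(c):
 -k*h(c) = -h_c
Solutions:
 h(c) = C1*exp(c*k)


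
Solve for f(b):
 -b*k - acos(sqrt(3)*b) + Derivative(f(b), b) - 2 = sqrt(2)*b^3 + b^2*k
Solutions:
 f(b) = C1 + sqrt(2)*b^4/4 + b^3*k/3 + b^2*k/2 + b*acos(sqrt(3)*b) + 2*b - sqrt(3)*sqrt(1 - 3*b^2)/3


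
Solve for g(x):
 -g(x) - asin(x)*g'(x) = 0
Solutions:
 g(x) = C1*exp(-Integral(1/asin(x), x))


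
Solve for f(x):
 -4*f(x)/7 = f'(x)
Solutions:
 f(x) = C1*exp(-4*x/7)


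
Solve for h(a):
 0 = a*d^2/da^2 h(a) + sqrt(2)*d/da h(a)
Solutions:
 h(a) = C1 + C2*a^(1 - sqrt(2))


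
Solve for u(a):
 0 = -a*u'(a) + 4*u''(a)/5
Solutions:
 u(a) = C1 + C2*erfi(sqrt(10)*a/4)


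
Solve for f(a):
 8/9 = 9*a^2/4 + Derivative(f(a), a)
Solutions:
 f(a) = C1 - 3*a^3/4 + 8*a/9


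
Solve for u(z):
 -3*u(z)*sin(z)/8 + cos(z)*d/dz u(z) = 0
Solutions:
 u(z) = C1/cos(z)^(3/8)


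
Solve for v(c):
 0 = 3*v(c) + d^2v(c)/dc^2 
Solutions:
 v(c) = C1*sin(sqrt(3)*c) + C2*cos(sqrt(3)*c)


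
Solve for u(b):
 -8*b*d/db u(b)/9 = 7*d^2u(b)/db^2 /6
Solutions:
 u(b) = C1 + C2*erf(2*sqrt(42)*b/21)


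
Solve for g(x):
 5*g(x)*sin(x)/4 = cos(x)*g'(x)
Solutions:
 g(x) = C1/cos(x)^(5/4)


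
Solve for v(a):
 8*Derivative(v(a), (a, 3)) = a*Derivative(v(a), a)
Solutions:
 v(a) = C1 + Integral(C2*airyai(a/2) + C3*airybi(a/2), a)


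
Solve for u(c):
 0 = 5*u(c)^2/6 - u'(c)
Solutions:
 u(c) = -6/(C1 + 5*c)


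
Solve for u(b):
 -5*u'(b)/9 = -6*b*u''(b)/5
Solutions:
 u(b) = C1 + C2*b^(79/54)


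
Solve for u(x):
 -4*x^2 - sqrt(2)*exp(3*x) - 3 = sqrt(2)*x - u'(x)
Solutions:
 u(x) = C1 + 4*x^3/3 + sqrt(2)*x^2/2 + 3*x + sqrt(2)*exp(3*x)/3


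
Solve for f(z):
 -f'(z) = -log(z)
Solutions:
 f(z) = C1 + z*log(z) - z


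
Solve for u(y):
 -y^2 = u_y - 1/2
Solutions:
 u(y) = C1 - y^3/3 + y/2


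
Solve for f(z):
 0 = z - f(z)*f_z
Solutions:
 f(z) = -sqrt(C1 + z^2)
 f(z) = sqrt(C1 + z^2)


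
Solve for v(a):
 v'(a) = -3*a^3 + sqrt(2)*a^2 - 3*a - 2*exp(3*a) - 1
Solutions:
 v(a) = C1 - 3*a^4/4 + sqrt(2)*a^3/3 - 3*a^2/2 - a - 2*exp(3*a)/3


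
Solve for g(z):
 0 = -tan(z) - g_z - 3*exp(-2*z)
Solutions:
 g(z) = C1 - log(tan(z)^2 + 1)/2 + 3*exp(-2*z)/2


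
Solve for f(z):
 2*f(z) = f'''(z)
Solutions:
 f(z) = C3*exp(2^(1/3)*z) + (C1*sin(2^(1/3)*sqrt(3)*z/2) + C2*cos(2^(1/3)*sqrt(3)*z/2))*exp(-2^(1/3)*z/2)


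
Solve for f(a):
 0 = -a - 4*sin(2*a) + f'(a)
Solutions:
 f(a) = C1 + a^2/2 - 2*cos(2*a)


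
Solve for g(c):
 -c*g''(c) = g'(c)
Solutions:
 g(c) = C1 + C2*log(c)


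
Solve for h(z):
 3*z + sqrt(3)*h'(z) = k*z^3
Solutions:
 h(z) = C1 + sqrt(3)*k*z^4/12 - sqrt(3)*z^2/2


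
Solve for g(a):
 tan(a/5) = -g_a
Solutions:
 g(a) = C1 + 5*log(cos(a/5))


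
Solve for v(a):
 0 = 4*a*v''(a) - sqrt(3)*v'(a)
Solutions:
 v(a) = C1 + C2*a^(sqrt(3)/4 + 1)


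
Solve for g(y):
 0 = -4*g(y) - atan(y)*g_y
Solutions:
 g(y) = C1*exp(-4*Integral(1/atan(y), y))


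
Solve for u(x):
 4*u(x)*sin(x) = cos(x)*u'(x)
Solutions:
 u(x) = C1/cos(x)^4


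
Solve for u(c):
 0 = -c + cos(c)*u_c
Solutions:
 u(c) = C1 + Integral(c/cos(c), c)


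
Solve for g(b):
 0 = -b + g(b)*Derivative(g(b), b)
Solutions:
 g(b) = -sqrt(C1 + b^2)
 g(b) = sqrt(C1 + b^2)


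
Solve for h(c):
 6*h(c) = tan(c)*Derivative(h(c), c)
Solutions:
 h(c) = C1*sin(c)^6


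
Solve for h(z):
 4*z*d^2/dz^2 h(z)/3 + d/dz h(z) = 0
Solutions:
 h(z) = C1 + C2*z^(1/4)


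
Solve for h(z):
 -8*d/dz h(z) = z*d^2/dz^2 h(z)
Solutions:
 h(z) = C1 + C2/z^7


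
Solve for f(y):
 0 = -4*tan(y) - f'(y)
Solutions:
 f(y) = C1 + 4*log(cos(y))


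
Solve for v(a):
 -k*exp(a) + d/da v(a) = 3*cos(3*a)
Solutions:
 v(a) = C1 + k*exp(a) + sin(3*a)


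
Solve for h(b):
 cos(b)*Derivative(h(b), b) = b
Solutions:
 h(b) = C1 + Integral(b/cos(b), b)


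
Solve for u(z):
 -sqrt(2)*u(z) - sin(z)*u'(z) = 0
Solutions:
 u(z) = C1*(cos(z) + 1)^(sqrt(2)/2)/(cos(z) - 1)^(sqrt(2)/2)


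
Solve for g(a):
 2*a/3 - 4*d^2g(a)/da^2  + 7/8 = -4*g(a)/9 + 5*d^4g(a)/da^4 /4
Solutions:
 g(a) = C1*exp(-2*sqrt(15)*a*sqrt(-6 + sqrt(41))/15) + C2*exp(2*sqrt(15)*a*sqrt(-6 + sqrt(41))/15) + C3*sin(2*sqrt(15)*a*sqrt(6 + sqrt(41))/15) + C4*cos(2*sqrt(15)*a*sqrt(6 + sqrt(41))/15) - 3*a/2 - 63/32


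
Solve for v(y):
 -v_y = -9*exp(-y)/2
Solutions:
 v(y) = C1 - 9*exp(-y)/2


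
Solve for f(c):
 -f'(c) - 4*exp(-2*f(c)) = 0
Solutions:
 f(c) = log(-sqrt(C1 - 8*c))
 f(c) = log(C1 - 8*c)/2


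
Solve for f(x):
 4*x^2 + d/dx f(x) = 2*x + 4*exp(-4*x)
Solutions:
 f(x) = C1 - 4*x^3/3 + x^2 - exp(-4*x)


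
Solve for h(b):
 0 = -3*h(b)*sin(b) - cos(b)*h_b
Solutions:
 h(b) = C1*cos(b)^3


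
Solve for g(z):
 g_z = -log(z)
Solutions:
 g(z) = C1 - z*log(z) + z


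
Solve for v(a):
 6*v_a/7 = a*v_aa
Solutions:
 v(a) = C1 + C2*a^(13/7)


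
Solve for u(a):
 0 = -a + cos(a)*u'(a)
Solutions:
 u(a) = C1 + Integral(a/cos(a), a)


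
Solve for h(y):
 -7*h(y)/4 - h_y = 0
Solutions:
 h(y) = C1*exp(-7*y/4)


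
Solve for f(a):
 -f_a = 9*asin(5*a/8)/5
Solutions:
 f(a) = C1 - 9*a*asin(5*a/8)/5 - 9*sqrt(64 - 25*a^2)/25


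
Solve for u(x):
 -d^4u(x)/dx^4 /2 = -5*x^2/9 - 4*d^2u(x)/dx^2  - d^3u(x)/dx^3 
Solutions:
 u(x) = C1 + C2*x + C3*exp(-2*x) + C4*exp(4*x) - 5*x^4/432 + 5*x^3/432 - 5*x^2/192


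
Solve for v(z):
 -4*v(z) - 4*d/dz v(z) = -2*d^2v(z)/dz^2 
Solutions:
 v(z) = C1*exp(z*(1 - sqrt(3))) + C2*exp(z*(1 + sqrt(3)))


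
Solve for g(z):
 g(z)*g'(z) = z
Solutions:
 g(z) = -sqrt(C1 + z^2)
 g(z) = sqrt(C1 + z^2)


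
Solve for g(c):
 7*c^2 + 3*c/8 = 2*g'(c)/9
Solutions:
 g(c) = C1 + 21*c^3/2 + 27*c^2/32


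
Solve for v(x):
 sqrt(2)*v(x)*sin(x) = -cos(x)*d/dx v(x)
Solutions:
 v(x) = C1*cos(x)^(sqrt(2))


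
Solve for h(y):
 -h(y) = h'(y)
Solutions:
 h(y) = C1*exp(-y)


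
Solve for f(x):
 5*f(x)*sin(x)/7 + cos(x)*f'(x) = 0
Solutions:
 f(x) = C1*cos(x)^(5/7)


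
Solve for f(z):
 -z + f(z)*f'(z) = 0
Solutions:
 f(z) = -sqrt(C1 + z^2)
 f(z) = sqrt(C1 + z^2)


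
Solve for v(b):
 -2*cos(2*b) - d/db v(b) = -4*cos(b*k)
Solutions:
 v(b) = C1 - sin(2*b) + 4*sin(b*k)/k


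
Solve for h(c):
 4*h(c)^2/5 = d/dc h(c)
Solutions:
 h(c) = -5/(C1 + 4*c)


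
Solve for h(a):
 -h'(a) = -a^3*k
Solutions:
 h(a) = C1 + a^4*k/4


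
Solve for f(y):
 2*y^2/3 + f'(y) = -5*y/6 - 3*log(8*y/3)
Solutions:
 f(y) = C1 - 2*y^3/9 - 5*y^2/12 - 3*y*log(y) - 9*y*log(2) + 3*y + 3*y*log(3)


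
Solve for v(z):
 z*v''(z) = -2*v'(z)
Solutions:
 v(z) = C1 + C2/z


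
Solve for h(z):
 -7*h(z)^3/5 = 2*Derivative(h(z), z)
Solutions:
 h(z) = -sqrt(5)*sqrt(-1/(C1 - 7*z))
 h(z) = sqrt(5)*sqrt(-1/(C1 - 7*z))


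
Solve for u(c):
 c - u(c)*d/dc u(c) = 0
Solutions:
 u(c) = -sqrt(C1 + c^2)
 u(c) = sqrt(C1 + c^2)


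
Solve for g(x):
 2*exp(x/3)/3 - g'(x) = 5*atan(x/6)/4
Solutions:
 g(x) = C1 - 5*x*atan(x/6)/4 + 2*exp(x/3) + 15*log(x^2 + 36)/4


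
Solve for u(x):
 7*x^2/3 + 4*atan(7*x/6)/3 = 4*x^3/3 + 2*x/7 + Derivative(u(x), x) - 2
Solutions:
 u(x) = C1 - x^4/3 + 7*x^3/9 - x^2/7 + 4*x*atan(7*x/6)/3 + 2*x - 4*log(49*x^2 + 36)/7


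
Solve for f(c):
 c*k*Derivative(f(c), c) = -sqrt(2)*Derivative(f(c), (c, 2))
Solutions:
 f(c) = Piecewise((-2^(3/4)*sqrt(pi)*C1*erf(2^(1/4)*c*sqrt(k)/2)/(2*sqrt(k)) - C2, (k > 0) | (k < 0)), (-C1*c - C2, True))


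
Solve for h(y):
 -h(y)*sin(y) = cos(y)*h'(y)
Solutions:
 h(y) = C1*cos(y)


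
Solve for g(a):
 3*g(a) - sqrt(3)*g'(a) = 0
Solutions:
 g(a) = C1*exp(sqrt(3)*a)


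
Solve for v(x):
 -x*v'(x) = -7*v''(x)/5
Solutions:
 v(x) = C1 + C2*erfi(sqrt(70)*x/14)


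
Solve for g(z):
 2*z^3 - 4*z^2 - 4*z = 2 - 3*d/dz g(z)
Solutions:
 g(z) = C1 - z^4/6 + 4*z^3/9 + 2*z^2/3 + 2*z/3


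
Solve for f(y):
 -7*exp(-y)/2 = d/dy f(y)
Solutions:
 f(y) = C1 + 7*exp(-y)/2


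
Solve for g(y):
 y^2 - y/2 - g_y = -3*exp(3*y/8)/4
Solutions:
 g(y) = C1 + y^3/3 - y^2/4 + 2*exp(3*y/8)


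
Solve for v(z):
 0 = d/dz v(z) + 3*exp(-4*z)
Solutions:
 v(z) = C1 + 3*exp(-4*z)/4


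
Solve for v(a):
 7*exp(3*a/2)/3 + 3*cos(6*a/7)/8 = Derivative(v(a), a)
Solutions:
 v(a) = C1 + 14*exp(3*a/2)/9 + 7*sin(6*a/7)/16


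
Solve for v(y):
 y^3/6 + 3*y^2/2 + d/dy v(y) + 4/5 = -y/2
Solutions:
 v(y) = C1 - y^4/24 - y^3/2 - y^2/4 - 4*y/5


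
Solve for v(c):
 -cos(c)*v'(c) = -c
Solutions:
 v(c) = C1 + Integral(c/cos(c), c)


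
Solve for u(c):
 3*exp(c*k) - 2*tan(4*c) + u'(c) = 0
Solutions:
 u(c) = C1 - 3*Piecewise((exp(c*k)/k, Ne(k, 0)), (c, True)) - log(cos(4*c))/2


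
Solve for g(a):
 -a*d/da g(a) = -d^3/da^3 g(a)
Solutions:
 g(a) = C1 + Integral(C2*airyai(a) + C3*airybi(a), a)


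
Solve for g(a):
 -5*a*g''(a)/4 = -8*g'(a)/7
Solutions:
 g(a) = C1 + C2*a^(67/35)


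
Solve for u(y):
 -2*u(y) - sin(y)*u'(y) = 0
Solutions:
 u(y) = C1*(cos(y) + 1)/(cos(y) - 1)


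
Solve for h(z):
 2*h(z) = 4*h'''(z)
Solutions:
 h(z) = C3*exp(2^(2/3)*z/2) + (C1*sin(2^(2/3)*sqrt(3)*z/4) + C2*cos(2^(2/3)*sqrt(3)*z/4))*exp(-2^(2/3)*z/4)


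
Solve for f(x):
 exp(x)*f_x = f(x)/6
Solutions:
 f(x) = C1*exp(-exp(-x)/6)


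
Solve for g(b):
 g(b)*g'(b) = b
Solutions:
 g(b) = -sqrt(C1 + b^2)
 g(b) = sqrt(C1 + b^2)


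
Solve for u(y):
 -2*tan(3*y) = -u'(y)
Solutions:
 u(y) = C1 - 2*log(cos(3*y))/3


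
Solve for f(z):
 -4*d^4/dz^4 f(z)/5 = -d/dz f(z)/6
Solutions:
 f(z) = C1 + C4*exp(3^(2/3)*5^(1/3)*z/6) + (C2*sin(3^(1/6)*5^(1/3)*z/4) + C3*cos(3^(1/6)*5^(1/3)*z/4))*exp(-3^(2/3)*5^(1/3)*z/12)


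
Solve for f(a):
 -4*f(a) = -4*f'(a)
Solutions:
 f(a) = C1*exp(a)


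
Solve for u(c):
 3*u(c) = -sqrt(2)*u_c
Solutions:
 u(c) = C1*exp(-3*sqrt(2)*c/2)


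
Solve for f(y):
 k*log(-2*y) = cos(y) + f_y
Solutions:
 f(y) = C1 + k*y*(log(-y) - 1) + k*y*log(2) - sin(y)


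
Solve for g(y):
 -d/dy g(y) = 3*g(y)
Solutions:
 g(y) = C1*exp(-3*y)


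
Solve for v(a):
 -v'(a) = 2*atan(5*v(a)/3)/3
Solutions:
 Integral(1/atan(5*_y/3), (_y, v(a))) = C1 - 2*a/3


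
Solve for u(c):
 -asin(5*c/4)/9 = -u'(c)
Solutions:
 u(c) = C1 + c*asin(5*c/4)/9 + sqrt(16 - 25*c^2)/45


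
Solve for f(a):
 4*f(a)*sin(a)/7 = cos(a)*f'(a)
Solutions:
 f(a) = C1/cos(a)^(4/7)


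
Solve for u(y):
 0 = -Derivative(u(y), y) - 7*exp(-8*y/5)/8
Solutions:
 u(y) = C1 + 35*exp(-8*y/5)/64


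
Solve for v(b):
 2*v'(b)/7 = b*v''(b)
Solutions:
 v(b) = C1 + C2*b^(9/7)


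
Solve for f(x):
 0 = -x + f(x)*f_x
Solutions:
 f(x) = -sqrt(C1 + x^2)
 f(x) = sqrt(C1 + x^2)


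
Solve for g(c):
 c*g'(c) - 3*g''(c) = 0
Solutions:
 g(c) = C1 + C2*erfi(sqrt(6)*c/6)


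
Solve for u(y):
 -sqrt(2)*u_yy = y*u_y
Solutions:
 u(y) = C1 + C2*erf(2^(1/4)*y/2)


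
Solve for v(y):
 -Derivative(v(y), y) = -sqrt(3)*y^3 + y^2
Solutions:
 v(y) = C1 + sqrt(3)*y^4/4 - y^3/3


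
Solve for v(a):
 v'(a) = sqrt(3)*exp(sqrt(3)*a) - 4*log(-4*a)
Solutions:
 v(a) = C1 - 4*a*log(-a) + 4*a*(1 - 2*log(2)) + exp(sqrt(3)*a)


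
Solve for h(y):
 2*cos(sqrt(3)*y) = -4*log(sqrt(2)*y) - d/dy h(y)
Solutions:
 h(y) = C1 - 4*y*log(y) - 2*y*log(2) + 4*y - 2*sqrt(3)*sin(sqrt(3)*y)/3


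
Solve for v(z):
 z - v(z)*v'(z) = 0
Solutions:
 v(z) = -sqrt(C1 + z^2)
 v(z) = sqrt(C1 + z^2)


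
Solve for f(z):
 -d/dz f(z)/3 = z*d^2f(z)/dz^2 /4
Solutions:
 f(z) = C1 + C2/z^(1/3)


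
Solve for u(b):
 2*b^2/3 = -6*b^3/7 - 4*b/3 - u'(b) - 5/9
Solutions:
 u(b) = C1 - 3*b^4/14 - 2*b^3/9 - 2*b^2/3 - 5*b/9


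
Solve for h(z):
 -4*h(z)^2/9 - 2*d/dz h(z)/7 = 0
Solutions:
 h(z) = 9/(C1 + 14*z)


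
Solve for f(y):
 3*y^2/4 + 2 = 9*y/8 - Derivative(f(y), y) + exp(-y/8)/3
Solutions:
 f(y) = C1 - y^3/4 + 9*y^2/16 - 2*y - 8*exp(-y/8)/3


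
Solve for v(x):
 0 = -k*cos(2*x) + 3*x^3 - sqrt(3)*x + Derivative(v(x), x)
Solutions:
 v(x) = C1 + k*sin(2*x)/2 - 3*x^4/4 + sqrt(3)*x^2/2


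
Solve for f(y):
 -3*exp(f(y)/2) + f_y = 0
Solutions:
 f(y) = 2*log(-1/(C1 + 3*y)) + 2*log(2)


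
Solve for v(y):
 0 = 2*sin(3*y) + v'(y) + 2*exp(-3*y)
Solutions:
 v(y) = C1 + 2*cos(3*y)/3 + 2*exp(-3*y)/3


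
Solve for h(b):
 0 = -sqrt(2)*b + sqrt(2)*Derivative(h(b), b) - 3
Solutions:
 h(b) = C1 + b^2/2 + 3*sqrt(2)*b/2


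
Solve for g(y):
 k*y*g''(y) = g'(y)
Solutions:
 g(y) = C1 + y^(((re(k) + 1)*re(k) + im(k)^2)/(re(k)^2 + im(k)^2))*(C2*sin(log(y)*Abs(im(k))/(re(k)^2 + im(k)^2)) + C3*cos(log(y)*im(k)/(re(k)^2 + im(k)^2)))


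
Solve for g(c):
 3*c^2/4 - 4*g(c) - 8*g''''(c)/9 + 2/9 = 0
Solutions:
 g(c) = 3*c^2/16 + (C1*sin(2^(1/4)*sqrt(3)*c/2) + C2*cos(2^(1/4)*sqrt(3)*c/2))*exp(-2^(1/4)*sqrt(3)*c/2) + (C3*sin(2^(1/4)*sqrt(3)*c/2) + C4*cos(2^(1/4)*sqrt(3)*c/2))*exp(2^(1/4)*sqrt(3)*c/2) + 1/18


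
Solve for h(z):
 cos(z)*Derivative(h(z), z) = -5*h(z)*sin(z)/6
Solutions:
 h(z) = C1*cos(z)^(5/6)


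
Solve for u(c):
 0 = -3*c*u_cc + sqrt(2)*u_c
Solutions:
 u(c) = C1 + C2*c^(sqrt(2)/3 + 1)


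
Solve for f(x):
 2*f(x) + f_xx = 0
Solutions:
 f(x) = C1*sin(sqrt(2)*x) + C2*cos(sqrt(2)*x)


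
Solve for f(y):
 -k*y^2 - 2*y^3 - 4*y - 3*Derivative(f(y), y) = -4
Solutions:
 f(y) = C1 - k*y^3/9 - y^4/6 - 2*y^2/3 + 4*y/3


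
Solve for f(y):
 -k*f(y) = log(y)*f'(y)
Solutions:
 f(y) = C1*exp(-k*li(y))


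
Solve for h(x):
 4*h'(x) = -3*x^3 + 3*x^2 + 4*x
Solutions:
 h(x) = C1 - 3*x^4/16 + x^3/4 + x^2/2


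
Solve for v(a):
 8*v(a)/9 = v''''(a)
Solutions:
 v(a) = C1*exp(-2^(3/4)*sqrt(3)*a/3) + C2*exp(2^(3/4)*sqrt(3)*a/3) + C3*sin(2^(3/4)*sqrt(3)*a/3) + C4*cos(2^(3/4)*sqrt(3)*a/3)


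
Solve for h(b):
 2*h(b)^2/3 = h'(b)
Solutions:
 h(b) = -3/(C1 + 2*b)


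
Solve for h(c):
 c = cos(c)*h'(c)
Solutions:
 h(c) = C1 + Integral(c/cos(c), c)


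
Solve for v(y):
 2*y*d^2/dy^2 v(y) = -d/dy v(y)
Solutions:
 v(y) = C1 + C2*sqrt(y)


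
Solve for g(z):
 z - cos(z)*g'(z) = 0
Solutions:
 g(z) = C1 + Integral(z/cos(z), z)


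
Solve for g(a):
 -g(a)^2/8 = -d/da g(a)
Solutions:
 g(a) = -8/(C1 + a)


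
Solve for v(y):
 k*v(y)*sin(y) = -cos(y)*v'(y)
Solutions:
 v(y) = C1*exp(k*log(cos(y)))


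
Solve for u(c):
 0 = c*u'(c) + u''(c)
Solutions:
 u(c) = C1 + C2*erf(sqrt(2)*c/2)


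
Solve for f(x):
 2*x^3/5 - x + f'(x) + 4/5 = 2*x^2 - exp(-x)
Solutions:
 f(x) = C1 - x^4/10 + 2*x^3/3 + x^2/2 - 4*x/5 + exp(-x)


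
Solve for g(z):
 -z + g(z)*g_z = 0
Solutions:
 g(z) = -sqrt(C1 + z^2)
 g(z) = sqrt(C1 + z^2)


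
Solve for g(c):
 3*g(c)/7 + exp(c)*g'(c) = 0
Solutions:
 g(c) = C1*exp(3*exp(-c)/7)


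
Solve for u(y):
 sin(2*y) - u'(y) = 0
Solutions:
 u(y) = C1 - cos(2*y)/2


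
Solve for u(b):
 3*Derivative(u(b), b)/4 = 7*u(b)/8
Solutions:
 u(b) = C1*exp(7*b/6)


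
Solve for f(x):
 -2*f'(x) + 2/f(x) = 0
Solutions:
 f(x) = -sqrt(C1 + 2*x)
 f(x) = sqrt(C1 + 2*x)


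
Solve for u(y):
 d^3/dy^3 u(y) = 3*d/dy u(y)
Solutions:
 u(y) = C1 + C2*exp(-sqrt(3)*y) + C3*exp(sqrt(3)*y)


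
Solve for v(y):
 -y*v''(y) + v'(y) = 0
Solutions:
 v(y) = C1 + C2*y^2


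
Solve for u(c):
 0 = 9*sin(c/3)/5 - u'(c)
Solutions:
 u(c) = C1 - 27*cos(c/3)/5


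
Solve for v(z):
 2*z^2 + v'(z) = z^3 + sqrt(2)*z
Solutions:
 v(z) = C1 + z^4/4 - 2*z^3/3 + sqrt(2)*z^2/2


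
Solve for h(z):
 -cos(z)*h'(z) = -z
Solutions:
 h(z) = C1 + Integral(z/cos(z), z)


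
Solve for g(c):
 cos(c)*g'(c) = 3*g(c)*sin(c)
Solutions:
 g(c) = C1/cos(c)^3


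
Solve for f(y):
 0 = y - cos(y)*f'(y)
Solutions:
 f(y) = C1 + Integral(y/cos(y), y)


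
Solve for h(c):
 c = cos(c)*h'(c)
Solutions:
 h(c) = C1 + Integral(c/cos(c), c)


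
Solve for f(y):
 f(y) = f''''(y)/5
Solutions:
 f(y) = C1*exp(-5^(1/4)*y) + C2*exp(5^(1/4)*y) + C3*sin(5^(1/4)*y) + C4*cos(5^(1/4)*y)


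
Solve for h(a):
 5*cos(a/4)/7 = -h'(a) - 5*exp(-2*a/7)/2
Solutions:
 h(a) = C1 - 20*sin(a/4)/7 + 35*exp(-2*a/7)/4


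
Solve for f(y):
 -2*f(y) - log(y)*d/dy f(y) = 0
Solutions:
 f(y) = C1*exp(-2*li(y))


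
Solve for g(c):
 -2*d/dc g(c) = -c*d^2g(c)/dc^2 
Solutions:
 g(c) = C1 + C2*c^3


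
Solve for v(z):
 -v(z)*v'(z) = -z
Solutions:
 v(z) = -sqrt(C1 + z^2)
 v(z) = sqrt(C1 + z^2)


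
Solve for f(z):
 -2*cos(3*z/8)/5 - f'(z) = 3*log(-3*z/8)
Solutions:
 f(z) = C1 - 3*z*log(-z) - 3*z*log(3) + 3*z + 9*z*log(2) - 16*sin(3*z/8)/15


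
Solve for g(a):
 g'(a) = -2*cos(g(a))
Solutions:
 g(a) = pi - asin((C1 + exp(4*a))/(C1 - exp(4*a)))
 g(a) = asin((C1 + exp(4*a))/(C1 - exp(4*a)))


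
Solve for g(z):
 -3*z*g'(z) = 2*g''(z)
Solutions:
 g(z) = C1 + C2*erf(sqrt(3)*z/2)


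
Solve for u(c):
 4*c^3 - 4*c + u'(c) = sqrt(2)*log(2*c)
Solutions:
 u(c) = C1 - c^4 + 2*c^2 + sqrt(2)*c*log(c) - sqrt(2)*c + sqrt(2)*c*log(2)


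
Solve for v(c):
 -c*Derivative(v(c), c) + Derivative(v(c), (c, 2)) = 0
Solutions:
 v(c) = C1 + C2*erfi(sqrt(2)*c/2)


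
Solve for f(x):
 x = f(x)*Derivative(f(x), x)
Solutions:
 f(x) = -sqrt(C1 + x^2)
 f(x) = sqrt(C1 + x^2)


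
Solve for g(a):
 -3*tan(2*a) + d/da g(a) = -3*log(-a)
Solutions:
 g(a) = C1 - 3*a*log(-a) + 3*a - 3*log(cos(2*a))/2


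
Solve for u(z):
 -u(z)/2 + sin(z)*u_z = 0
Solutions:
 u(z) = C1*(cos(z) - 1)^(1/4)/(cos(z) + 1)^(1/4)


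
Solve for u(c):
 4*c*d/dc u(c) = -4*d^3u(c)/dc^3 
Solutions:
 u(c) = C1 + Integral(C2*airyai(-c) + C3*airybi(-c), c)


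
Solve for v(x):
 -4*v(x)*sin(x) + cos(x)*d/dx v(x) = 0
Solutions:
 v(x) = C1/cos(x)^4


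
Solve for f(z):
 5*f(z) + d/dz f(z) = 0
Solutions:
 f(z) = C1*exp(-5*z)


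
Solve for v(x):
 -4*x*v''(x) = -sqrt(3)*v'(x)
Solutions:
 v(x) = C1 + C2*x^(sqrt(3)/4 + 1)


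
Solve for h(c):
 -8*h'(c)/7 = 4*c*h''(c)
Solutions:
 h(c) = C1 + C2*c^(5/7)


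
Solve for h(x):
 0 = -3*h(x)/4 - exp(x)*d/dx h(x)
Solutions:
 h(x) = C1*exp(3*exp(-x)/4)


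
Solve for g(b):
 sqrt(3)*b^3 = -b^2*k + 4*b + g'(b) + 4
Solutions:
 g(b) = C1 + sqrt(3)*b^4/4 + b^3*k/3 - 2*b^2 - 4*b


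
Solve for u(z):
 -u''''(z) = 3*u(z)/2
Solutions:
 u(z) = (C1*sin(6^(1/4)*z/2) + C2*cos(6^(1/4)*z/2))*exp(-6^(1/4)*z/2) + (C3*sin(6^(1/4)*z/2) + C4*cos(6^(1/4)*z/2))*exp(6^(1/4)*z/2)


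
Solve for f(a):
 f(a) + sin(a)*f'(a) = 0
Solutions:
 f(a) = C1*sqrt(cos(a) + 1)/sqrt(cos(a) - 1)


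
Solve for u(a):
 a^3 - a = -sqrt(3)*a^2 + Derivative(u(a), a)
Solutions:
 u(a) = C1 + a^4/4 + sqrt(3)*a^3/3 - a^2/2


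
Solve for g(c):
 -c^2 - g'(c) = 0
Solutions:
 g(c) = C1 - c^3/3


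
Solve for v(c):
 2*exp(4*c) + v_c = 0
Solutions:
 v(c) = C1 - exp(4*c)/2


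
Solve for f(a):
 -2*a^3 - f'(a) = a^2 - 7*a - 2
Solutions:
 f(a) = C1 - a^4/2 - a^3/3 + 7*a^2/2 + 2*a


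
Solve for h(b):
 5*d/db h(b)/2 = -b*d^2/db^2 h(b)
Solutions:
 h(b) = C1 + C2/b^(3/2)


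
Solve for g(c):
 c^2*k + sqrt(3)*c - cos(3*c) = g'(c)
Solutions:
 g(c) = C1 + c^3*k/3 + sqrt(3)*c^2/2 - sin(3*c)/3


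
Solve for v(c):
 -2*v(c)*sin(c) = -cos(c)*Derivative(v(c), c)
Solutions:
 v(c) = C1/cos(c)^2


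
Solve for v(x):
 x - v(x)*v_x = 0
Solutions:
 v(x) = -sqrt(C1 + x^2)
 v(x) = sqrt(C1 + x^2)


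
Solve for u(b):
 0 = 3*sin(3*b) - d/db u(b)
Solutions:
 u(b) = C1 - cos(3*b)


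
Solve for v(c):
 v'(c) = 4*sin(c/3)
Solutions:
 v(c) = C1 - 12*cos(c/3)


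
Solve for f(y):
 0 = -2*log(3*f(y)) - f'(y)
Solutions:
 Integral(1/(log(_y) + log(3)), (_y, f(y)))/2 = C1 - y


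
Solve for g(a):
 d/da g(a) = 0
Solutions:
 g(a) = C1


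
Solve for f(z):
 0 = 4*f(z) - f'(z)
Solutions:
 f(z) = C1*exp(4*z)


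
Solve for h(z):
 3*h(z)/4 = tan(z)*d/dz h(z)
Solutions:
 h(z) = C1*sin(z)^(3/4)


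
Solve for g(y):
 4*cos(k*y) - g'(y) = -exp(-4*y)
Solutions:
 g(y) = C1 - exp(-4*y)/4 + 4*sin(k*y)/k


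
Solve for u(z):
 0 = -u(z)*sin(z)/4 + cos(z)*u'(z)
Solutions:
 u(z) = C1/cos(z)^(1/4)


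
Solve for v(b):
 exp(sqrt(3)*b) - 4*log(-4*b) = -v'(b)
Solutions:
 v(b) = C1 + 4*b*log(-b) + 4*b*(-1 + 2*log(2)) - sqrt(3)*exp(sqrt(3)*b)/3


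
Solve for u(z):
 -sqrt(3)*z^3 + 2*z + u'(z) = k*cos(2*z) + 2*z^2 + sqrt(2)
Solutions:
 u(z) = C1 + k*sin(2*z)/2 + sqrt(3)*z^4/4 + 2*z^3/3 - z^2 + sqrt(2)*z


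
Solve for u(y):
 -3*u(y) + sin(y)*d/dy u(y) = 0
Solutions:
 u(y) = C1*(cos(y) - 1)^(3/2)/(cos(y) + 1)^(3/2)


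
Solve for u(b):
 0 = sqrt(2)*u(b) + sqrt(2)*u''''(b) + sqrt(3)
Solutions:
 u(b) = (C1*sin(sqrt(2)*b/2) + C2*cos(sqrt(2)*b/2))*exp(-sqrt(2)*b/2) + (C3*sin(sqrt(2)*b/2) + C4*cos(sqrt(2)*b/2))*exp(sqrt(2)*b/2) - sqrt(6)/2


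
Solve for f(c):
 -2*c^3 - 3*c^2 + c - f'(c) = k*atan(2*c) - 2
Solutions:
 f(c) = C1 - c^4/2 - c^3 + c^2/2 + 2*c - k*(c*atan(2*c) - log(4*c^2 + 1)/4)


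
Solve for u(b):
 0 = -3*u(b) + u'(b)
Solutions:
 u(b) = C1*exp(3*b)


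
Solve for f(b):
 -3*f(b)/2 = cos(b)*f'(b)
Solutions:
 f(b) = C1*(sin(b) - 1)^(3/4)/(sin(b) + 1)^(3/4)


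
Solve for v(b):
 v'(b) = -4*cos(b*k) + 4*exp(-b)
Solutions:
 v(b) = C1 - 4*exp(-b) - 4*sin(b*k)/k


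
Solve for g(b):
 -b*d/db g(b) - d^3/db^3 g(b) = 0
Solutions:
 g(b) = C1 + Integral(C2*airyai(-b) + C3*airybi(-b), b)


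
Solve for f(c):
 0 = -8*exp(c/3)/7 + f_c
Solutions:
 f(c) = C1 + 24*exp(c/3)/7


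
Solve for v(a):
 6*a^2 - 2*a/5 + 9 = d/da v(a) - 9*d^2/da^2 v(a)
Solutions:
 v(a) = C1 + C2*exp(a/9) + 2*a^3 + 269*a^2/5 + 4887*a/5


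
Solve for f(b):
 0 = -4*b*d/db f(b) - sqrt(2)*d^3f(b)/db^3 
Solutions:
 f(b) = C1 + Integral(C2*airyai(-sqrt(2)*b) + C3*airybi(-sqrt(2)*b), b)


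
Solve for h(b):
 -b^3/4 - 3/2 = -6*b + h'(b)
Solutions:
 h(b) = C1 - b^4/16 + 3*b^2 - 3*b/2


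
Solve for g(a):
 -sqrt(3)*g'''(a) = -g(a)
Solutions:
 g(a) = C3*exp(3^(5/6)*a/3) + (C1*sin(3^(1/3)*a/2) + C2*cos(3^(1/3)*a/2))*exp(-3^(5/6)*a/6)


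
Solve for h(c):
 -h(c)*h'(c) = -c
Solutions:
 h(c) = -sqrt(C1 + c^2)
 h(c) = sqrt(C1 + c^2)


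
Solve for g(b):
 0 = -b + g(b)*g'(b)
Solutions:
 g(b) = -sqrt(C1 + b^2)
 g(b) = sqrt(C1 + b^2)


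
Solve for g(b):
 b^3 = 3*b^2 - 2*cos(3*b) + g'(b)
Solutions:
 g(b) = C1 + b^4/4 - b^3 + 2*sin(3*b)/3


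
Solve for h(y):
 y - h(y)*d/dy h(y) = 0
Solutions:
 h(y) = -sqrt(C1 + y^2)
 h(y) = sqrt(C1 + y^2)


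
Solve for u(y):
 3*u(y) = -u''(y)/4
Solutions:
 u(y) = C1*sin(2*sqrt(3)*y) + C2*cos(2*sqrt(3)*y)


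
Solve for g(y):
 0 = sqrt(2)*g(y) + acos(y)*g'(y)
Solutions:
 g(y) = C1*exp(-sqrt(2)*Integral(1/acos(y), y))


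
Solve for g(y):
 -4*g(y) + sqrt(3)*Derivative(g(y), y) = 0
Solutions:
 g(y) = C1*exp(4*sqrt(3)*y/3)


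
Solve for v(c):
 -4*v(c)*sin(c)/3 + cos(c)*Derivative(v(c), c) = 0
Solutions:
 v(c) = C1/cos(c)^(4/3)


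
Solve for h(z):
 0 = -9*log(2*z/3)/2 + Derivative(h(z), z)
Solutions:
 h(z) = C1 + 9*z*log(z)/2 - 9*z*log(3)/2 - 9*z/2 + 9*z*log(2)/2


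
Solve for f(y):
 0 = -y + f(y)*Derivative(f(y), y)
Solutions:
 f(y) = -sqrt(C1 + y^2)
 f(y) = sqrt(C1 + y^2)


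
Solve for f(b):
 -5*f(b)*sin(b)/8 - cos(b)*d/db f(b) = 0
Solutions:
 f(b) = C1*cos(b)^(5/8)


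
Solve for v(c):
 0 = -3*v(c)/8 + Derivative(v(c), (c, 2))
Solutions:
 v(c) = C1*exp(-sqrt(6)*c/4) + C2*exp(sqrt(6)*c/4)


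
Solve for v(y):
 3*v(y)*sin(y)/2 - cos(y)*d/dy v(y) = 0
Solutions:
 v(y) = C1/cos(y)^(3/2)


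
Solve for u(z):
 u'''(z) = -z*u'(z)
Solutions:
 u(z) = C1 + Integral(C2*airyai(-z) + C3*airybi(-z), z)


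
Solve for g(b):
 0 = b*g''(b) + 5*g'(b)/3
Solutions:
 g(b) = C1 + C2/b^(2/3)


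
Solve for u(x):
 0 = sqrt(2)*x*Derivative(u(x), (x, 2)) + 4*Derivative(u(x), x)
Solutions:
 u(x) = C1 + C2*x^(1 - 2*sqrt(2))


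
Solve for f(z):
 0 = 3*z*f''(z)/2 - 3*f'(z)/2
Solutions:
 f(z) = C1 + C2*z^2


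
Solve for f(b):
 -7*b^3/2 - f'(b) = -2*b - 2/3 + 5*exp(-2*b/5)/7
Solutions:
 f(b) = C1 - 7*b^4/8 + b^2 + 2*b/3 + 25*exp(-2*b/5)/14


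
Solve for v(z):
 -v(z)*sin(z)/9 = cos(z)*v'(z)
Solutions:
 v(z) = C1*cos(z)^(1/9)


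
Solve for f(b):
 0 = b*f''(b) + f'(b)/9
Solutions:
 f(b) = C1 + C2*b^(8/9)


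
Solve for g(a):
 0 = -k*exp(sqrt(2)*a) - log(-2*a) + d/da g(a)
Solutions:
 g(a) = C1 + a*log(-a) + a*(-1 + log(2)) + sqrt(2)*k*exp(sqrt(2)*a)/2


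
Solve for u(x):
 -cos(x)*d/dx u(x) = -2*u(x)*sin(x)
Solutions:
 u(x) = C1/cos(x)^2
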